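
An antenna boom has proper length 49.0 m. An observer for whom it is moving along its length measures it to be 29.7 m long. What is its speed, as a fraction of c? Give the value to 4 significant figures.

γ = L₀/L = 49.0/29.7 = 1.64983
β = √(1 − 1/γ²) = 0.7954

β ≈ 0.7954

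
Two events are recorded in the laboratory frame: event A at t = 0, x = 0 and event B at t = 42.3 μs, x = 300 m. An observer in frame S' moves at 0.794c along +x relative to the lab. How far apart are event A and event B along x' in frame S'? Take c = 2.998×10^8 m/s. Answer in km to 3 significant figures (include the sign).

γ = 1/√(1 − 0.794²) = 1.6450
Δx' = γ(Δx − vΔt) = 1.6450 × (300 m − 0.794×(2.998×10^8 m/s)×42.3×10^-6 s)
= 1.6450 × (-9769.1 m) = -16.1 km

Δx' ≈ -16.1 km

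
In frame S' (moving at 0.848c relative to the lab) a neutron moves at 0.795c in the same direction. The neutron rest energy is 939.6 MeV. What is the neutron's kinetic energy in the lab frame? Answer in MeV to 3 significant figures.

u_lab = (0.795 + 0.848)/(1 + 0.795×0.848) = 0.981388
γ = 1/√(1 − 0.981388²) = 5.2073
K = (γ − 1)m₀c² = (5.2073 − 1) × 939.6 = 4.2073 × 939.6 = 3950 MeV

K ≈ 3950 MeV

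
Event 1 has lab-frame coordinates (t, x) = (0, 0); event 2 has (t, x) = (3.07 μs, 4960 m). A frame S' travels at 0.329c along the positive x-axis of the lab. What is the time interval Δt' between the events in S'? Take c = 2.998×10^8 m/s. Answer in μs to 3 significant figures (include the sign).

Δt' ≈ -2.51 μs

γ = 1/√(1 − 0.329²) = 1.0590
Δt' = γ(Δt − vΔx/c²) = 1.0590 × (3.07 μs − 0.329×4960 m / (2.998×10^8 m/s))
= 1.0590 × (-2.3731 μs) = -2.51 μs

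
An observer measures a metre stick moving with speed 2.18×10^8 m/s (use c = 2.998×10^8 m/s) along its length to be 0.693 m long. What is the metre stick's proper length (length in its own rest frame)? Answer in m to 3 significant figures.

β = v/c = 2.18×10^8 / 2.998×10^8 = 0.72715
γ = 1/√(1 − 0.72715²) = 1.4567
L₀ = γL = 1.4567 × 0.693 = 1.01 m

L₀ ≈ 1.01 m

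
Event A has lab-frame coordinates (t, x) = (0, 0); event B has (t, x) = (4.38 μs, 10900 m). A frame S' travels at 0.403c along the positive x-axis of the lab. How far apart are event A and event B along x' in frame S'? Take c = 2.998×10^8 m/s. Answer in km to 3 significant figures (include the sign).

Δx' ≈ 11.3 km

γ = 1/√(1 − 0.403²) = 1.0927
Δx' = γ(Δx − vΔt) = 1.0927 × (10900 m − 0.403×(2.998×10^8 m/s)×4.38×10^-6 s)
= 1.0927 × (10371 m) = 11.3 km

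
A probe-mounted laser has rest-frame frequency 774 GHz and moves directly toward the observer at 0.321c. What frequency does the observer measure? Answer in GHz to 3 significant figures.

Relativistic Doppler: f_obs = f_src √((1+β)/(1−β))
= 774 × √(1.3210/0.67900) = 774 × 1.3948 = 1080 GHz

f_obs ≈ 1080 GHz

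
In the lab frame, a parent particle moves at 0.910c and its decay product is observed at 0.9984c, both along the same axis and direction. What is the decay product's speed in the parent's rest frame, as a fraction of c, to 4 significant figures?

Inverse velocity addition: u' = (u − v)/(1 − uv/c²)
= (0.9984 − 0.910)/(1 − 0.9984×0.910) = 0.08840/0.0914560 = 0.9666

u' ≈ 0.9666c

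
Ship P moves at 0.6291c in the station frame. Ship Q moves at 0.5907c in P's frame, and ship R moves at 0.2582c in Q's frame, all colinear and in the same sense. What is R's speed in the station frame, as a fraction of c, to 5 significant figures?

u ≈ 0.93323c

Compose boost 2: (0.5907 + 0.6291)/(1 + 0.5907×0.6291) = 1.2198/1.371609 = 0.8893203
Compose boost 3: (0.2582 + 0.8893203)/(1 + 0.2582×0.8893203) = 1.147520/1.229622 = 0.93323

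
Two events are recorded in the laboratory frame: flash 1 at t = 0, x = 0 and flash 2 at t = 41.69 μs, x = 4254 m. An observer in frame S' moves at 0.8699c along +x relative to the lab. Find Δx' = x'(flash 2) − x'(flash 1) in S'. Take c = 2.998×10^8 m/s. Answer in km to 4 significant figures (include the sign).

Δx' ≈ -13.42 km

γ = 1/√(1 − 0.8699²) = 2.02746
Δx' = γ(Δx − vΔt) = 2.02746 × (4254 m − 0.8699×(2.998×10^8 m/s)×41.69×10^-6 s)
= 2.02746 × (-6618.59 m) = -13.42 km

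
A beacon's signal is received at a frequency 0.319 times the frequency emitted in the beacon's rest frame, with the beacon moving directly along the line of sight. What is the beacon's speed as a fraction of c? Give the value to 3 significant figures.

β ≈ 0.815

f_obs/f_src = √((1−β)/(1+β)) = 0.319  ⇒  (1−β)/(1+β) = 0.10176
β = |1 − D²|/(1 + D²) = |1 − 0.10176|/(1 + 0.10176) = 0.815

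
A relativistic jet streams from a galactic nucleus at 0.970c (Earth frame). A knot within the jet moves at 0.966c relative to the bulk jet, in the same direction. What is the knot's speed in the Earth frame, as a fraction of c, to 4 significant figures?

Relativistic velocity addition: u = (u' + v)/(1 + u'v/c²)
= (0.966 + 0.970)/(1 + 0.966×0.970) = 1.936/1.93702 = 0.9995

u ≈ 0.9995c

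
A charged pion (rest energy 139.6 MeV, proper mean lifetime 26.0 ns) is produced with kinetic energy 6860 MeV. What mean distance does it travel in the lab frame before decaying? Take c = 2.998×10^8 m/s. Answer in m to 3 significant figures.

γ = 1 + K/(m₀c²) = 1 + 6860/139.6 = 50.140
β = √(1 − 1/γ²) = 0.99980
Dilated lifetime: γτ₀ = 50.140 × 26.0 ns = 1303.7 ns
d = βc·γτ₀ = 0.99980 × (2.998×10^8 m/s) × 1.3037×10^-6 s = 391 m

d ≈ 391 m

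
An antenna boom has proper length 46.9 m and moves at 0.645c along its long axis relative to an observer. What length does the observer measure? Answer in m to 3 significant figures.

γ = 1/√(1 − 0.645²) = 1.3086
Length contraction: L = L₀/γ = 46.9/1.3086 = 35.8 m

L ≈ 35.8 m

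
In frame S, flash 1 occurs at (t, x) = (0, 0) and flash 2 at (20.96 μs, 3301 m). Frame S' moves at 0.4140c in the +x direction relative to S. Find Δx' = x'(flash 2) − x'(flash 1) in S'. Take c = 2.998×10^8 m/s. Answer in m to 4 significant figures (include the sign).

Δx' ≈ 768.5 m

γ = 1/√(1 − 0.4140²) = 1.09857
Δx' = γ(Δx − vΔt) = 1.09857 × (3301 m − 0.4140×(2.998×10^8 m/s)×20.96×10^-6 s)
= 1.09857 × (699.503 m) = 768.5 m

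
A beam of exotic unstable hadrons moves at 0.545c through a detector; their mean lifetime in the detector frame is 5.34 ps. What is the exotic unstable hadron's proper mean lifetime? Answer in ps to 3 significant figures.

τ₀ ≈ 4.48 ps

γ = 1/√(1 − 0.545²) = 1.1927
Proper time: τ₀ = Δt/γ = 5.34/1.1927 = 4.48 ps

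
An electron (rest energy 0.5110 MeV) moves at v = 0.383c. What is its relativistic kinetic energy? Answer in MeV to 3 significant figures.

K ≈ 0.0422 MeV

γ = 1/√(1 − 0.383²) = 1.0825
K = (γ − 1)m₀c² = (1.0825 − 1) × 0.5110 MeV = 0.082546 × 0.5110 MeV = 0.0422 MeV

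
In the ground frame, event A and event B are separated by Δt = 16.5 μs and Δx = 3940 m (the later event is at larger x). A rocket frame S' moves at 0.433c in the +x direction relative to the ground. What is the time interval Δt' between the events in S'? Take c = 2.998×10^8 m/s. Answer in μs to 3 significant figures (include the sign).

γ = 1/√(1 − 0.433²) = 1.1094
Δt' = γ(Δt − vΔx/c²) = 1.1094 × (16.5 μs − 0.433×3940 m / (2.998×10^8 m/s))
= 1.1094 × (10.809 μs) = 12.0 μs

Δt' ≈ 12.0 μs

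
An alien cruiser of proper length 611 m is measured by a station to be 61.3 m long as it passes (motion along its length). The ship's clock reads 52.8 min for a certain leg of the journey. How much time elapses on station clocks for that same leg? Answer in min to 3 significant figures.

Δt ≈ 526 min

Length contraction ⇒ γ = L₀/L = 611/61.3 = 9.9674
Time dilation: Δt = γτ₀ = 9.9674 × 52.8 min = 526 min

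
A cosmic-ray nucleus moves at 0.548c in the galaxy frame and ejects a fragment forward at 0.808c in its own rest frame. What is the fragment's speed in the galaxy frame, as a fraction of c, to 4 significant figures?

u ≈ 0.9398c

Compose boost 2: (0.808 + 0.548)/(1 + 0.808×0.548) = 1.356/1.44278 = 0.9398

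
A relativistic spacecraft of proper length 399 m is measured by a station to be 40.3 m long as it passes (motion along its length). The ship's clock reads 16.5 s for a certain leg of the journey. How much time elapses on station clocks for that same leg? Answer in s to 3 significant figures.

Δt ≈ 163 s

Length contraction ⇒ γ = L₀/L = 399/40.3 = 9.9007
Time dilation: Δt = γτ₀ = 9.9007 × 16.5 s = 163 s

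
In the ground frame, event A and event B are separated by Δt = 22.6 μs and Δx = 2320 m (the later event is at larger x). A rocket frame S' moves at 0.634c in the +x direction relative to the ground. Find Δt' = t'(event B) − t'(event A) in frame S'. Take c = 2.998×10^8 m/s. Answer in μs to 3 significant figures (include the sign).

γ = 1/√(1 − 0.634²) = 1.2931
Δt' = γ(Δt − vΔx/c²) = 1.2931 × (22.6 μs − 0.634×2320 m / (2.998×10^8 m/s))
= 1.2931 × (17.694 μs) = 22.9 μs

Δt' ≈ 22.9 μs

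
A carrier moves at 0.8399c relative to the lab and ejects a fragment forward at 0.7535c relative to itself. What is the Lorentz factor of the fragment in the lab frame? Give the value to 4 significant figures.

γ ≈ 4.576

u_lab = (0.7535 + 0.8399)/(1 + 0.7535×0.8399) = 1.5934/1.632865 = 0.9758310
γ = 1/√(1 − 0.9758310²) = 4.576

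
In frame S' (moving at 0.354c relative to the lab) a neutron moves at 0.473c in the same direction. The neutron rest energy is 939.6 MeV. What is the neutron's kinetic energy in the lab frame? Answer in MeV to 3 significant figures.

u_lab = (0.473 + 0.354)/(1 + 0.473×0.354) = 0.708386
γ = 1/√(1 − 0.708386²) = 1.4168
K = (γ − 1)m₀c² = (1.4168 − 1) × 939.6 = 0.41678 × 939.6 = 392 MeV

K ≈ 392 MeV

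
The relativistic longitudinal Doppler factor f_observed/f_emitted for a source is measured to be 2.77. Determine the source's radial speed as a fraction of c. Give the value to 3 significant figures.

f_obs/f_src = √((1+β)/(1−β)) = 2.77  ⇒  (1+β)/(1−β) = 7.6729
β = |1 − D²|/(1 + D²) = |1 − 7.6729|/(1 + 7.6729) = 0.769

β ≈ 0.769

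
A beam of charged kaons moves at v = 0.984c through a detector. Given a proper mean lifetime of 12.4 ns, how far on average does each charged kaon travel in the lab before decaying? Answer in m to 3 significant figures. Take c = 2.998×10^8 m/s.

γ = 1/√(1 − 0.984²) = 5.6127
Dilated lifetime: Δt = γτ₀ = 5.6127 × 12.4 ns = 69.597 ns
d = vΔt = 0.984c × 69.597 ns = 2.9500×10^8 m/s × 6.9597×10^-8 s = 20.5 m

d ≈ 20.5 m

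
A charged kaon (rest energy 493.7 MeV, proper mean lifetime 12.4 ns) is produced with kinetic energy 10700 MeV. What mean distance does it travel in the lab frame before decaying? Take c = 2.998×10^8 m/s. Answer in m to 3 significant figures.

γ = 1 + K/(m₀c²) = 1 + 10700/493.7 = 22.673
β = √(1 − 1/γ²) = 0.99903
Dilated lifetime: γτ₀ = 22.673 × 12.4 ns = 281.15 ns
d = βc·γτ₀ = 0.99903 × (2.998×10^8 m/s) × 2.8115×10^-7 s = 84.2 m

d ≈ 84.2 m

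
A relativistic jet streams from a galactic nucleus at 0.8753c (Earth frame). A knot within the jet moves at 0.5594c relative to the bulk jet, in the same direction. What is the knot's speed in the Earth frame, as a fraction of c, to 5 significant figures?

Relativistic velocity addition: u = (u' + v)/(1 + u'v/c²)
= (0.5594 + 0.8753)/(1 + 0.5594×0.8753) = 1.4347/1.489643 = 0.96312

u ≈ 0.96312c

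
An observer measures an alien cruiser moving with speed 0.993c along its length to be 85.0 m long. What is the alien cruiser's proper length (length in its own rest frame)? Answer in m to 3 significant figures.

γ = 1/√(1 − 0.993²) = 8.4664
L₀ = γL = 8.4664 × 85.0 = 720 m

L₀ ≈ 720 m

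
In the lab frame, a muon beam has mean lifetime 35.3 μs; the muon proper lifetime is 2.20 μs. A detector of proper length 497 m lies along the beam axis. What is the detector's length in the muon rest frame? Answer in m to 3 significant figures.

Time dilation ⇒ γ = Δt/τ₀ = 35.3/2.20 = 16.045
Length contraction: L = L₀/γ = 497/16.045 = 31.0 m

L ≈ 31.0 m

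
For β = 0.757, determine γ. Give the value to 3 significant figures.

γ ≈ 1.53

γ = 1/√(1 − β²) = 1/√(1 − 0.757²) = 1/√(0.42695) = 1.53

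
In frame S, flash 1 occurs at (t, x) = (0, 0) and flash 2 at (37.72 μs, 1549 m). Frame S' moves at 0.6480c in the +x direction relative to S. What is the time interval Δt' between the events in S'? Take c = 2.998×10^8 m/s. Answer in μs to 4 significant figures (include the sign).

γ = 1/√(1 − 0.6480²) = 1.31296
Δt' = γ(Δt − vΔx/c²) = 1.31296 × (37.72 μs − 0.6480×1549 m / (2.998×10^8 m/s))
= 1.31296 × (34.3719 μs) = 45.13 μs

Δt' ≈ 45.13 μs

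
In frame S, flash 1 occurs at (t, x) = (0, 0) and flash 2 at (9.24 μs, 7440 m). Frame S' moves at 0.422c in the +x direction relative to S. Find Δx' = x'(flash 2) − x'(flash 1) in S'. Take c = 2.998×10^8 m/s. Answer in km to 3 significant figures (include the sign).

Δx' ≈ 6.92 km

γ = 1/√(1 − 0.422²) = 1.1030
Δx' = γ(Δx − vΔt) = 1.1030 × (7440 m − 0.422×(2.998×10^8 m/s)×9.24×10^-6 s)
= 1.1030 × (6271.0 m) = 6.92 km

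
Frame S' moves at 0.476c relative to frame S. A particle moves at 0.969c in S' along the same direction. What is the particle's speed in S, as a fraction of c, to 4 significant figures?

Relativistic velocity addition: u = (u' + v)/(1 + u'v/c²)
= (0.969 + 0.476)/(1 + 0.969×0.476) = 1.445/1.46124 = 0.9889

u ≈ 0.9889c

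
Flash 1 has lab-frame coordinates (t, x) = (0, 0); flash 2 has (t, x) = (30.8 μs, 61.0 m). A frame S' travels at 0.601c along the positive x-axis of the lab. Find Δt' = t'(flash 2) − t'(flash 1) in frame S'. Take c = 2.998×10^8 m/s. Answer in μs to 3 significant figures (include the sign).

Δt' ≈ 38.4 μs

γ = 1/√(1 − 0.601²) = 1.2512
Δt' = γ(Δt − vΔx/c²) = 1.2512 × (30.8 μs − 0.601×61.0 m / (2.998×10^8 m/s))
= 1.2512 × (30.678 μs) = 38.4 μs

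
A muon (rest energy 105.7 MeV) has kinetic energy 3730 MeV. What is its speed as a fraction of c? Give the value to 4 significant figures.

γ = 1 + K/(m₀c²) = 1 + 3730/105.7 = 36.2886
β = √(1 − 1/γ²) = 0.9996

β ≈ 0.9996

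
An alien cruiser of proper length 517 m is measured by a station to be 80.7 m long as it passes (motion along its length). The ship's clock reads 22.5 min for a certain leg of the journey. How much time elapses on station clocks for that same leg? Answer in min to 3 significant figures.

Δt ≈ 144 min

Length contraction ⇒ γ = L₀/L = 517/80.7 = 6.4064
Time dilation: Δt = γτ₀ = 6.4064 × 22.5 min = 144 min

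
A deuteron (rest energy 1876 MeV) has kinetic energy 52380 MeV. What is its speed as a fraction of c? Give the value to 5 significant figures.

γ = 1 + K/(m₀c²) = 1 + 52380/1876 = 28.92111
β = √(1 − 1/γ²) = 0.99940

β ≈ 0.99940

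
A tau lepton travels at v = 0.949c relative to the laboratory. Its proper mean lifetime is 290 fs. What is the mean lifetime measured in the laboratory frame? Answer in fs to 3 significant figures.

γ = 1/√(1 − 0.949²) = 3.1718
Time dilation: Δt = γτ₀ = 3.1718 × 290 fs = 920 fs

Δt ≈ 920 fs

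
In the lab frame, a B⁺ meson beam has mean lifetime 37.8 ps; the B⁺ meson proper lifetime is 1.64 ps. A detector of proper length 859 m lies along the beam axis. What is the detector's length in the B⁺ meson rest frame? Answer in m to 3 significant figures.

Time dilation ⇒ γ = Δt/τ₀ = 37.8/1.64 = 23.049
Length contraction: L = L₀/γ = 859/23.049 = 37.3 m

L ≈ 37.3 m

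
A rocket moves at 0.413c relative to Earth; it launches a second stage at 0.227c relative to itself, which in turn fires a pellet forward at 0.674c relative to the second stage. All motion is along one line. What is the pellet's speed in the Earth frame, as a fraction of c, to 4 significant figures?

Compose boost 2: (0.227 + 0.413)/(1 + 0.227×0.413) = 0.6400/1.09375 = 0.585142
Compose boost 3: (0.674 + 0.585142)/(1 + 0.674×0.585142) = 1.25914/1.39439 = 0.9030

u ≈ 0.9030c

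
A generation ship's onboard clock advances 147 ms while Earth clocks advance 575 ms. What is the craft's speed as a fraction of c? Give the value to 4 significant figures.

γ = Δt/τ₀ = 575/147 = 3.91156
β = √(1 − 1/γ²) = √(1 − 1/3.91156²) = 0.9668

β ≈ 0.9668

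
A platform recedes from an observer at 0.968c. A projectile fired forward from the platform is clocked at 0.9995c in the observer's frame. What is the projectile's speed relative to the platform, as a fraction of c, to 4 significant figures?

Inverse velocity addition: u' = (u − v)/(1 − uv/c²)
= (0.9995 − 0.968)/(1 − 0.9995×0.968) = 0.03150/0.0324840 = 0.9697

u' ≈ 0.9697c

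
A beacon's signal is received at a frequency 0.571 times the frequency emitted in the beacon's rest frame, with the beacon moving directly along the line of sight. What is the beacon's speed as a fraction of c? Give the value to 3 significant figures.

f_obs/f_src = √((1−β)/(1+β)) = 0.571  ⇒  (1−β)/(1+β) = 0.32604
β = |1 − D²|/(1 + D²) = |1 − 0.32604|/(1 + 0.32604) = 0.508

β ≈ 0.508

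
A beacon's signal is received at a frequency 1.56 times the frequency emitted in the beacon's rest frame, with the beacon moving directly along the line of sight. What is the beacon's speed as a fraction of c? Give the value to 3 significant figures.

β ≈ 0.418

f_obs/f_src = √((1+β)/(1−β)) = 1.56  ⇒  (1+β)/(1−β) = 2.4336
β = |1 − D²|/(1 + D²) = |1 − 2.4336|/(1 + 2.4336) = 0.418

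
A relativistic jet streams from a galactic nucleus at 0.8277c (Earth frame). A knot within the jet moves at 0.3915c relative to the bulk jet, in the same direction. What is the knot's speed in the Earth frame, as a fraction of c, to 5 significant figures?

u ≈ 0.92081c

Relativistic velocity addition: u = (u' + v)/(1 + u'v/c²)
= (0.3915 + 0.8277)/(1 + 0.3915×0.8277) = 1.2192/1.324045 = 0.92081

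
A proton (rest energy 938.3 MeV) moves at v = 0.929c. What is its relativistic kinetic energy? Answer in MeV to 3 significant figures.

γ = 1/√(1 − 0.929²) = 2.7021
K = (γ − 1)m₀c² = (2.7021 − 1) × 938.3 MeV = 1.7021 × 938.3 MeV = 1600 MeV

K ≈ 1600 MeV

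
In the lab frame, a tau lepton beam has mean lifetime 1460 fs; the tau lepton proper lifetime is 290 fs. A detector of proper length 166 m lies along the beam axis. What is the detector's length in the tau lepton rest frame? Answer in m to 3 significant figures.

Time dilation ⇒ γ = Δt/τ₀ = 1460/290 = 5.0345
Length contraction: L = L₀/γ = 166/5.0345 = 33.0 m

L ≈ 33.0 m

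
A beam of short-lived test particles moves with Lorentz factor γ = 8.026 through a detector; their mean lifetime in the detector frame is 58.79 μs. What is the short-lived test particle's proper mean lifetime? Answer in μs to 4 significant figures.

τ₀ ≈ 7.325 μs

γ = 8.026 (given)
Proper time: τ₀ = Δt/γ = 58.79/8.026 = 7.325 μs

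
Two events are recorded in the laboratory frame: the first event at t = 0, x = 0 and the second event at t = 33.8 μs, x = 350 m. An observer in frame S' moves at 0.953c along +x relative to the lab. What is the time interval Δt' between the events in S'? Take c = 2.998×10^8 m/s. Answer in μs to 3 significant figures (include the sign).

γ = 1/√(1 − 0.953²) = 3.3007
Δt' = γ(Δt − vΔx/c²) = 3.3007 × (33.8 μs − 0.953×350 m / (2.998×10^8 m/s))
= 3.3007 × (32.687 μs) = 108 μs

Δt' ≈ 108 μs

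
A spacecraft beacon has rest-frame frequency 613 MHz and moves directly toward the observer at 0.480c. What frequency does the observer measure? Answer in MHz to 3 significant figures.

Relativistic Doppler: f_obs = f_src √((1+β)/(1−β))
= 613 × √(1.4800/0.52000) = 613 × 1.6871 = 1030 MHz

f_obs ≈ 1030 MHz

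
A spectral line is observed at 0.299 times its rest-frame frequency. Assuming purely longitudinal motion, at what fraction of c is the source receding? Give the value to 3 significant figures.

f_obs/f_src = √((1−β)/(1+β)) = 0.299  ⇒  (1−β)/(1+β) = 0.089401
β = |1 − D²|/(1 + D²) = |1 − 0.089401|/(1 + 0.089401) = 0.836

β ≈ 0.836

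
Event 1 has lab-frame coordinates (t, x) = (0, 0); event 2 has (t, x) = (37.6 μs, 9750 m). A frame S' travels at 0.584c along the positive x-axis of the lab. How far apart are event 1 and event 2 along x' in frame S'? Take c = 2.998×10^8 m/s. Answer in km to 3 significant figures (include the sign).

γ = 1/√(1 − 0.584²) = 1.2319
Δx' = γ(Δx − vΔt) = 1.2319 × (9750 m − 0.584×(2.998×10^8 m/s)×37.6×10^-6 s)
= 1.2319 × (3166.9 m) = 3.90 km

Δx' ≈ 3.90 km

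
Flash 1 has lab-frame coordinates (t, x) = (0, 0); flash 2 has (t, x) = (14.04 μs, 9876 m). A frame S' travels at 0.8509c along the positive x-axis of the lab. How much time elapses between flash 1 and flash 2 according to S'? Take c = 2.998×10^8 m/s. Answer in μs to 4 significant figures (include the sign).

γ = 1/√(1 − 0.8509²) = 1.90357
Δt' = γ(Δt − vΔx/c²) = 1.90357 × (14.04 μs − 0.8509×9876 m / (2.998×10^8 m/s))
= 1.90357 × (-13.9903 μs) = -26.63 μs

Δt' ≈ -26.63 μs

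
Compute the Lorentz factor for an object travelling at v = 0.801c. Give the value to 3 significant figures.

γ = 1/√(1 − β²) = 1/√(1 − 0.801²) = 1/√(0.35840) = 1.67

γ ≈ 1.67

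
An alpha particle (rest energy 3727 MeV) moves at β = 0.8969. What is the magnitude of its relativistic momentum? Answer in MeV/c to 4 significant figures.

γ = 1/√(1 − 0.8969²) = 2.26125
p = γβm₀c = 2.26125 × 0.8969 × 3727 MeV/c = 7559 MeV/c

p ≈ 7559 MeV/c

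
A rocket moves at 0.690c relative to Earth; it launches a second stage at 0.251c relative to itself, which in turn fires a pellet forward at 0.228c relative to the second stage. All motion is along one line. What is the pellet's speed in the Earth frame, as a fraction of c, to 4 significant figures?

Compose boost 2: (0.251 + 0.690)/(1 + 0.251×0.690) = 0.9410/1.17319 = 0.802087
Compose boost 3: (0.228 + 0.802087)/(1 + 0.228×0.802087) = 1.03009/1.18288 = 0.8708

u ≈ 0.8708c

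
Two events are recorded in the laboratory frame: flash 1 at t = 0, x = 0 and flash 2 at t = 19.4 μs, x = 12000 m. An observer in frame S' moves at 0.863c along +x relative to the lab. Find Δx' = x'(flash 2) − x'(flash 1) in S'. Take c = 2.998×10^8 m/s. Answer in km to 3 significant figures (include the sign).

Δx' ≈ 13.8 km

γ = 1/√(1 − 0.863²) = 1.9794
Δx' = γ(Δx − vΔt) = 1.9794 × (12000 m − 0.863×(2.998×10^8 m/s)×19.4×10^-6 s)
= 1.9794 × (6980.7 m) = 13.8 km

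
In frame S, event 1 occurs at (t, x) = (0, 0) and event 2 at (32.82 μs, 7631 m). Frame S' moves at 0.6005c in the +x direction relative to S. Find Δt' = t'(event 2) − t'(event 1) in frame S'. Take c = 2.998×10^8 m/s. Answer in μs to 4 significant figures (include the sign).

Δt' ≈ 21.93 μs

γ = 1/√(1 − 0.6005²) = 1.25059
Δt' = γ(Δt − vΔx/c²) = 1.25059 × (32.82 μs − 0.6005×7631 m / (2.998×10^8 m/s))
= 1.25059 × (17.5351 μs) = 21.93 μs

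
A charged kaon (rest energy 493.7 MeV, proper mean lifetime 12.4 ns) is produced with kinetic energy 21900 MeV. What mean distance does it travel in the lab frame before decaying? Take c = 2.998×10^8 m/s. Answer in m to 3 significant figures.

d ≈ 169 m

γ = 1 + K/(m₀c²) = 1 + 21900/493.7 = 45.359
β = √(1 − 1/γ²) = 0.99976
Dilated lifetime: γτ₀ = 45.359 × 12.4 ns = 562.45 ns
d = βc·γτ₀ = 0.99976 × (2.998×10^8 m/s) × 5.6245×10^-7 s = 169 m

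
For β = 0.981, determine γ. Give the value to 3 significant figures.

γ = 1/√(1 − β²) = 1/√(1 − 0.981²) = 1/√(0.037639) = 5.15

γ ≈ 5.15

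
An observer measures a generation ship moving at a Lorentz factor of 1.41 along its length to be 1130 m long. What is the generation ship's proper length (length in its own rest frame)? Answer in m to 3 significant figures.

γ = 1.41 (given)
L₀ = γL = 1.41 × 1130 = 1590 m

L₀ ≈ 1590 m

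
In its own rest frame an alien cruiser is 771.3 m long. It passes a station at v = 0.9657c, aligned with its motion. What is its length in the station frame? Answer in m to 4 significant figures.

L ≈ 200.3 m

γ = 1/√(1 − 0.9657²) = 3.85118
Length contraction: L = L₀/γ = 771.3/3.85118 = 200.3 m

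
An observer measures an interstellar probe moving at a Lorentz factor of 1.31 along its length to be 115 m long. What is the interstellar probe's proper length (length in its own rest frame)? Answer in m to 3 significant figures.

L₀ ≈ 151 m

γ = 1.31 (given)
L₀ = γL = 1.31 × 115 = 151 m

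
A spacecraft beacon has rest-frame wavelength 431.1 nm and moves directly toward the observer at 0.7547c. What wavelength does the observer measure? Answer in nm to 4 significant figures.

Relativistic Doppler: λ_obs = λ_src √((1−β)/(1+β))
= 431.1 × √(0.245300/1.75470) = 431.1 × 0.373893 = 161.2 nm

λ_obs ≈ 161.2 nm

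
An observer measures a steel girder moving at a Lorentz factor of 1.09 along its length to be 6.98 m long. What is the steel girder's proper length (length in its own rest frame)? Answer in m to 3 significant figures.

L₀ ≈ 7.61 m

γ = 1.09 (given)
L₀ = γL = 1.09 × 6.98 = 7.61 m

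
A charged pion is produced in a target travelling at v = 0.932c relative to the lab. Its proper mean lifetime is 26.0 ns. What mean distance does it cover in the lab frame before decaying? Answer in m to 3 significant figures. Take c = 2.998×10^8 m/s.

γ = 1/√(1 − 0.932²) = 2.7589
Dilated lifetime: Δt = γτ₀ = 2.7589 × 26.0 ns = 71.732 ns
d = vΔt = 0.932c × 71.732 ns = 2.7941×10^8 m/s × 7.1732×10^-8 s = 20.0 m

d ≈ 20.0 m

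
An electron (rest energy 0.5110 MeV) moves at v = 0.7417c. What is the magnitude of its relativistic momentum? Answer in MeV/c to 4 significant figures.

p ≈ 0.5651 MeV/c

γ = 1/√(1 − 0.7417²) = 1.49091
p = γβm₀c = 1.49091 × 0.7417 × 0.5110 MeV/c = 0.5651 MeV/c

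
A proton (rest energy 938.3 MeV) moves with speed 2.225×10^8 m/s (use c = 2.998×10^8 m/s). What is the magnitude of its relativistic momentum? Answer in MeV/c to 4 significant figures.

p ≈ 1039 MeV/c

β = v/c = 2.225×10^8 / 2.998×10^8 = 0.742161
γ = 1/√(1 − 0.742161²) = 1.49204
p = γβm₀c = 1.49204 × 0.742161 × 938.3 MeV/c = 1039 MeV/c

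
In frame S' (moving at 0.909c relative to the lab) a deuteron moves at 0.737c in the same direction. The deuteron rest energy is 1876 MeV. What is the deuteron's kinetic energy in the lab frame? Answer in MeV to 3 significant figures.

K ≈ 9240 MeV

u_lab = (0.737 + 0.909)/(1 + 0.737×0.909) = 0.985668
γ = 1/√(1 − 0.985668²) = 5.9279
K = (γ − 1)m₀c² = (5.9279 − 1) × 1876 = 4.9279 × 1876 = 9240 MeV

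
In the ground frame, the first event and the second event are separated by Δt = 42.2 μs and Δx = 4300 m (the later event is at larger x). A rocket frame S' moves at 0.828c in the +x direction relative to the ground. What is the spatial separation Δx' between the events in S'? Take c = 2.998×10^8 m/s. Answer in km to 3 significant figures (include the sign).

γ = 1/√(1 − 0.828²) = 1.7834
Δx' = γ(Δx − vΔt) = 1.7834 × (4300 m − 0.828×(2.998×10^8 m/s)×42.2×10^-6 s)
= 1.7834 × (-6175.5 m) = -11.0 km

Δx' ≈ -11.0 km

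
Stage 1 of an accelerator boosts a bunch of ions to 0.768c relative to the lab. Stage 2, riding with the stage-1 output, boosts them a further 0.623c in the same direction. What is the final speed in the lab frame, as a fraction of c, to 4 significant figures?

Compose boost 2: (0.623 + 0.768)/(1 + 0.623×0.768) = 1.391/1.47846 = 0.9408

u ≈ 0.9408c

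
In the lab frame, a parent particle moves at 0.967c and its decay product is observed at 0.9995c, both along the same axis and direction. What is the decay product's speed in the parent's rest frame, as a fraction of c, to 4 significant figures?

Inverse velocity addition: u' = (u − v)/(1 − uv/c²)
= (0.9995 − 0.967)/(1 − 0.9995×0.967) = 0.03250/0.0334835 = 0.9706

u' ≈ 0.9706c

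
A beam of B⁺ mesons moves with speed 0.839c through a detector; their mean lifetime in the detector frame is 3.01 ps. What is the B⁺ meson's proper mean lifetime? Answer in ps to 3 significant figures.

τ₀ ≈ 1.64 ps

γ = 1/√(1 − 0.839²) = 1.8378
Proper time: τ₀ = Δt/γ = 3.01/1.8378 = 1.64 ps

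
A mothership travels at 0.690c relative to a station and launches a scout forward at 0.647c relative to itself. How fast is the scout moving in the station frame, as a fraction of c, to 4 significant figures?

Compose boost 2: (0.647 + 0.690)/(1 + 0.647×0.690) = 1.337/1.44643 = 0.9243

u ≈ 0.9243c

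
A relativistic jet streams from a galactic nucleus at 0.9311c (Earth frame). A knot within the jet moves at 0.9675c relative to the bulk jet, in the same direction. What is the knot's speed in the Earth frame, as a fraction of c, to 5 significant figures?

u ≈ 0.99882c

Relativistic velocity addition: u = (u' + v)/(1 + u'v/c²)
= (0.9675 + 0.9311)/(1 + 0.9675×0.9311) = 1.8986/1.900839 = 0.99882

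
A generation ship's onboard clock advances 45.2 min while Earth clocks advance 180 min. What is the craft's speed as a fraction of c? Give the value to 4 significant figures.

γ = Δt/τ₀ = 180/45.2 = 3.98230
β = √(1 − 1/γ²) = √(1 − 1/3.98230²) = 0.9680

β ≈ 0.9680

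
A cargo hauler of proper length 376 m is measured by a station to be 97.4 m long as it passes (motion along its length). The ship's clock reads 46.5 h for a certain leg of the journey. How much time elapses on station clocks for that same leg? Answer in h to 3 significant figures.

Length contraction ⇒ γ = L₀/L = 376/97.4 = 3.8604
Time dilation: Δt = γτ₀ = 3.8604 × 46.5 h = 180 h

Δt ≈ 180 h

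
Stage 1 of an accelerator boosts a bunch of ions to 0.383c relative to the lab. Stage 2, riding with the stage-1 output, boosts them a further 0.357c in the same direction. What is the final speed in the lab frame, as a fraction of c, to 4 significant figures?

Compose boost 2: (0.357 + 0.383)/(1 + 0.357×0.383) = 0.7400/1.13673 = 0.6510

u ≈ 0.6510c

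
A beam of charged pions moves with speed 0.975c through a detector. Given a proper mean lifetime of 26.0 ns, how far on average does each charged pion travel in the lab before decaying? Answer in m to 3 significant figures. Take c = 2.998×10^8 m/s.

d ≈ 34.2 m

γ = 1/√(1 − 0.975²) = 4.5004
Dilated lifetime: Δt = γτ₀ = 4.5004 × 26.0 ns = 117.01 ns
d = vΔt = 0.975c × 117.01 ns = 2.9230×10^8 m/s × 1.1701×10^-7 s = 34.2 m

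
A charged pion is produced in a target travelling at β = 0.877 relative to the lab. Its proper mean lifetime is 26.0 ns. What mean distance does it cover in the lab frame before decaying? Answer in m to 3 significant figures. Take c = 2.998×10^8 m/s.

γ = 1/√(1 − 0.877²) = 2.0812
Dilated lifetime: Δt = γτ₀ = 2.0812 × 26.0 ns = 54.111 ns
d = vΔt = 0.877c × 54.111 ns = 2.6292×10^8 m/s × 5.4111×10^-8 s = 14.2 m

d ≈ 14.2 m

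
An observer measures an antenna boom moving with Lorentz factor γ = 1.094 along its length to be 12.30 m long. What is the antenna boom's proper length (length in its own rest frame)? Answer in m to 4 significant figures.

γ = 1.094 (given)
L₀ = γL = 1.094 × 12.30 = 13.46 m

L₀ ≈ 13.46 m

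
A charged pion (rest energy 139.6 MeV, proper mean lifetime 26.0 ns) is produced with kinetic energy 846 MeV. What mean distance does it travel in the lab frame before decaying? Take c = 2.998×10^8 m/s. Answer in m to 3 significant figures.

d ≈ 54.5 m

γ = 1 + K/(m₀c²) = 1 + 846/139.6 = 7.0602
β = √(1 − 1/γ²) = 0.98992
Dilated lifetime: γτ₀ = 7.0602 × 26.0 ns = 183.56 ns
d = βc·γτ₀ = 0.98992 × (2.998×10^8 m/s) × 1.8356×10^-7 s = 54.5 m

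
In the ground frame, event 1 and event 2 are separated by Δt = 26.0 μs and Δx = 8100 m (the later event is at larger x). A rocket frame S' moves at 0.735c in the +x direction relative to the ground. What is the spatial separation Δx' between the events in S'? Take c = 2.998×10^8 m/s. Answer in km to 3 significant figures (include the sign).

Δx' ≈ 3.50 km

γ = 1/√(1 − 0.735²) = 1.4748
Δx' = γ(Δx − vΔt) = 1.4748 × (8100 m − 0.735×(2.998×10^8 m/s)×26.0×10^-6 s)
= 1.4748 × (2370.8 m) = 3.50 km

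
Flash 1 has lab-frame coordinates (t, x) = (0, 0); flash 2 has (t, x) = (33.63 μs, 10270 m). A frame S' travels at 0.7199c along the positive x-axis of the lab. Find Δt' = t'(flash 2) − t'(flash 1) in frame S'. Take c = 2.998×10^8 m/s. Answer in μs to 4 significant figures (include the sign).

Δt' ≈ 12.92 μs

γ = 1/√(1 − 0.7199²) = 1.44076
Δt' = γ(Δt − vΔx/c²) = 1.44076 × (33.63 μs − 0.7199×10270 m / (2.998×10^8 m/s))
= 1.44076 × (8.96898 μs) = 12.92 μs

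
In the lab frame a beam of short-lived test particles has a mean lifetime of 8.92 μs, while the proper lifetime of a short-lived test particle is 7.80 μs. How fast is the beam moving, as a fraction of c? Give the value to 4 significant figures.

γ = Δt/τ₀ = 8.92/7.80 = 1.14359
β = √(1 − 1/γ²) = √(1 − 1/1.14359²) = 0.4851

β ≈ 0.4851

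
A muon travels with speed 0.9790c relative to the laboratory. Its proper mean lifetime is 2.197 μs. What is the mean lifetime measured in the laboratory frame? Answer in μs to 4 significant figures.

Δt ≈ 10.78 μs

γ = 1/√(1 − 0.9790²) = 4.90532
Time dilation: Δt = γτ₀ = 4.90532 × 2.197 μs = 10.78 μs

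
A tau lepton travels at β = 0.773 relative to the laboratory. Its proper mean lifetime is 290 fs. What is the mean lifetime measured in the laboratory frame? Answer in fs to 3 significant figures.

Δt ≈ 457 fs

γ = 1/√(1 − 0.773²) = 1.5763
Time dilation: Δt = γτ₀ = 1.5763 × 290 fs = 457 fs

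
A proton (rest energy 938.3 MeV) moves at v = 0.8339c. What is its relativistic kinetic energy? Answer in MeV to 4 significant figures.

γ = 1/√(1 − 0.8339²) = 1.81187
K = (γ − 1)m₀c² = (1.81187 − 1) × 938.3 MeV = 0.811871 × 938.3 MeV = 761.8 MeV

K ≈ 761.8 MeV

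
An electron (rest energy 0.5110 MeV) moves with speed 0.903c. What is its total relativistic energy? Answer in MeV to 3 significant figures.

γ = 1/√(1 − 0.903²) = 2.3275
E = γm₀c² = 2.3275 × 0.5110 MeV = 1.19 MeV

E ≈ 1.19 MeV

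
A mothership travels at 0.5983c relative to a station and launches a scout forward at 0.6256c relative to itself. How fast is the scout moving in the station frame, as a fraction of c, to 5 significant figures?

u ≈ 0.89056c

Compose boost 2: (0.6256 + 0.5983)/(1 + 0.6256×0.5983) = 1.2239/1.374296 = 0.89056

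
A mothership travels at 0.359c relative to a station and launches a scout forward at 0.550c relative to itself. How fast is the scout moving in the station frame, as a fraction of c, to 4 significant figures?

u ≈ 0.7591c

Compose boost 2: (0.550 + 0.359)/(1 + 0.550×0.359) = 0.9090/1.19745 = 0.7591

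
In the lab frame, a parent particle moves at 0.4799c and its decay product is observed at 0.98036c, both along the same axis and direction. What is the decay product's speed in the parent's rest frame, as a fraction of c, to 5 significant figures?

Inverse velocity addition: u' = (u − v)/(1 − uv/c²)
= (0.98036 − 0.4799)/(1 − 0.98036×0.4799) = 0.50046/0.5295252 = 0.94511

u' ≈ 0.94511c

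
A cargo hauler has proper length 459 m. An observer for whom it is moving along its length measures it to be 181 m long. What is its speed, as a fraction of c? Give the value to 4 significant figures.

β ≈ 0.9190

γ = L₀/L = 459/181 = 2.53591
β = √(1 − 1/γ²) = 0.9190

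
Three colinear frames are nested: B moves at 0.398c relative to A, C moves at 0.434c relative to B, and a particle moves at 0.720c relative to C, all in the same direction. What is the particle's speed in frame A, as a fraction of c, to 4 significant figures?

Compose boost 2: (0.434 + 0.398)/(1 + 0.434×0.398) = 0.8320/1.17273 = 0.709455
Compose boost 3: (0.720 + 0.709455)/(1 + 0.720×0.709455) = 1.42945/1.51081 = 0.9462

u ≈ 0.9462c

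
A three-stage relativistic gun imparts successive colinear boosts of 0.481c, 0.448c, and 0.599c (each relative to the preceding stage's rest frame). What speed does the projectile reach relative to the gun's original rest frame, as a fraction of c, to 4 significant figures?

Compose boost 2: (0.448 + 0.481)/(1 + 0.448×0.481) = 0.9290/1.21549 = 0.764302
Compose boost 3: (0.599 + 0.764302)/(1 + 0.599×0.764302) = 1.36330/1.45782 = 0.9352

u ≈ 0.9352c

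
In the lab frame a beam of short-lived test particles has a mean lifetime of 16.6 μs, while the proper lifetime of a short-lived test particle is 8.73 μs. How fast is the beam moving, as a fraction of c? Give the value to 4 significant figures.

β ≈ 0.8505

γ = Δt/τ₀ = 16.6/8.73 = 1.90149
β = √(1 − 1/γ²) = √(1 − 1/1.90149²) = 0.8505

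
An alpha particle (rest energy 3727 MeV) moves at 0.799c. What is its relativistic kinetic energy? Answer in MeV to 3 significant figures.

K ≈ 2470 MeV

γ = 1/√(1 − 0.799²) = 1.6630
K = (γ − 1)m₀c² = (1.6630 − 1) × 3727 MeV = 0.66298 × 3727 MeV = 2470 MeV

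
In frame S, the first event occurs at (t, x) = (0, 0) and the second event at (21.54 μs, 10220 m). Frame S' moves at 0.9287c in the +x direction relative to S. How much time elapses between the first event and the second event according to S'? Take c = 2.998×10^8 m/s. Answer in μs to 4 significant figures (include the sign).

Δt' ≈ -27.29 μs

γ = 1/√(1 − 0.9287²) = 2.69664
Δt' = γ(Δt − vΔx/c²) = 2.69664 × (21.54 μs − 0.9287×10220 m / (2.998×10^8 m/s))
= 2.69664 × (-10.1188 μs) = -27.29 μs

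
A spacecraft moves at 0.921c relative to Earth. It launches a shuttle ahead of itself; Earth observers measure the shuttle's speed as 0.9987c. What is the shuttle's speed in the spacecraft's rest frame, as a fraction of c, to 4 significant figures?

Inverse velocity addition: u' = (u − v)/(1 − uv/c²)
= (0.9987 − 0.921)/(1 − 0.9987×0.921) = 0.07770/0.0801973 = 0.9689

u' ≈ 0.9689c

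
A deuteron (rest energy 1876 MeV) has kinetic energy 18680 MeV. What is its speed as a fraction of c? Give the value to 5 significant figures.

γ = 1 + K/(m₀c²) = 1 + 18680/1876 = 10.95736
β = √(1 − 1/γ²) = 0.99583

β ≈ 0.99583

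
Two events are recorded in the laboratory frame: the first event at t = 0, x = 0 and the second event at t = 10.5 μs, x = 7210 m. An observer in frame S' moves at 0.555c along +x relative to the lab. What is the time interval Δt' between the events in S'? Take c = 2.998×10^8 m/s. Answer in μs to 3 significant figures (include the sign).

Δt' ≈ -3.42 μs

γ = 1/√(1 − 0.555²) = 1.2021
Δt' = γ(Δt − vΔx/c²) = 1.2021 × (10.5 μs − 0.555×7210 m / (2.998×10^8 m/s))
= 1.2021 × (-2.8474 μs) = -3.42 μs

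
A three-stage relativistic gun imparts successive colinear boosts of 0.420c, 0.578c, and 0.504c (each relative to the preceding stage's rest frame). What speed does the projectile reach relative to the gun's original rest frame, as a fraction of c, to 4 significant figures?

Compose boost 2: (0.578 + 0.420)/(1 + 0.578×0.420) = 0.9980/1.24276 = 0.803051
Compose boost 3: (0.504 + 0.803051)/(1 + 0.504×0.803051) = 1.30705/1.40474 = 0.9305

u ≈ 0.9305c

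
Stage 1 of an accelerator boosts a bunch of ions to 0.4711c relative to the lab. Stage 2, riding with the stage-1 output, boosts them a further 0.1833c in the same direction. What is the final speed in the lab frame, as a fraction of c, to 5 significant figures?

Compose boost 2: (0.1833 + 0.4711)/(1 + 0.1833×0.4711) = 0.65440/1.086353 = 0.60238

u ≈ 0.60238c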